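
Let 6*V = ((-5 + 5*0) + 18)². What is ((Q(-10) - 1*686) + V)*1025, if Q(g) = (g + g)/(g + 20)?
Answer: -4057975/6 ≈ -6.7633e+5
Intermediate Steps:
Q(g) = 2*g/(20 + g) (Q(g) = (2*g)/(20 + g) = 2*g/(20 + g))
V = 169/6 (V = ((-5 + 5*0) + 18)²/6 = ((-5 + 0) + 18)²/6 = (-5 + 18)²/6 = (⅙)*13² = (⅙)*169 = 169/6 ≈ 28.167)
((Q(-10) - 1*686) + V)*1025 = ((2*(-10)/(20 - 10) - 1*686) + 169/6)*1025 = ((2*(-10)/10 - 686) + 169/6)*1025 = ((2*(-10)*(⅒) - 686) + 169/6)*1025 = ((-2 - 686) + 169/6)*1025 = (-688 + 169/6)*1025 = -3959/6*1025 = -4057975/6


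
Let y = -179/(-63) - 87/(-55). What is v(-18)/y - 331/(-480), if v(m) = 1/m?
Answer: 2490253/3678240 ≈ 0.67702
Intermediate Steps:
v(m) = 1/m
y = 15326/3465 (y = -179*(-1/63) - 87*(-1/55) = 179/63 + 87/55 = 15326/3465 ≈ 4.4231)
v(-18)/y - 331/(-480) = 1/((-18)*(15326/3465)) - 331/(-480) = -1/18*3465/15326 - 331*(-1/480) = -385/30652 + 331/480 = 2490253/3678240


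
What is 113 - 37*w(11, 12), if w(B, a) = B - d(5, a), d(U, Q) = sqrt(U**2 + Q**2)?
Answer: 187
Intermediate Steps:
d(U, Q) = sqrt(Q**2 + U**2)
w(B, a) = B - sqrt(25 + a**2) (w(B, a) = B - sqrt(a**2 + 5**2) = B - sqrt(a**2 + 25) = B - sqrt(25 + a**2))
113 - 37*w(11, 12) = 113 - 37*(11 - sqrt(25 + 12**2)) = 113 - 37*(11 - sqrt(25 + 144)) = 113 - 37*(11 - sqrt(169)) = 113 - 37*(11 - 1*13) = 113 - 37*(11 - 13) = 113 - 37*(-2) = 113 + 74 = 187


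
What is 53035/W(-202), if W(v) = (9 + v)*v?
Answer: 53035/38986 ≈ 1.3604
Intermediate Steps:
W(v) = v*(9 + v)
53035/W(-202) = 53035/((-202*(9 - 202))) = 53035/((-202*(-193))) = 53035/38986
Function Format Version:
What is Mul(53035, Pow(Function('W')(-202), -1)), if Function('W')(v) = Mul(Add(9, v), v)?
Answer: Rational(53035, 38986) ≈ 1.3604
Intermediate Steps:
Function('W')(v) = Mul(v, Add(9, v))
Mul(53035, Pow(Function('W')(-202), -1)) = Mul(53035, Pow(Mul(-202, Add(9, -202)), -1)) = Mul(53035, Pow(Mul(-202, -193), -1)) = Mul(53035, Pow(38986, -1)) = Mul(53035, Rational(1, 38986)) = Rational(53035, 38986)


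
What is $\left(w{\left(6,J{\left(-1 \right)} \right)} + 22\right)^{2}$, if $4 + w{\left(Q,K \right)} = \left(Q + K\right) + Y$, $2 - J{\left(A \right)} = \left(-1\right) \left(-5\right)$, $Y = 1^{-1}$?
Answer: $484$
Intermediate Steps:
$Y = 1$
$J{\left(A \right)} = -3$ ($J{\left(A \right)} = 2 - \left(-1\right) \left(-5\right) = 2 - 5 = -3$)
$w{\left(Q,K \right)} = -3 + K + Q$ ($w{\left(Q,K \right)} = -4 + \left(\left(Q + K\right) + 1\right) = -4 + \left(\left(K + Q\right) + 1\right) = -4 + \left(1 + K + Q\right) = -3 + K + Q$)
$\left(w{\left(6,J{\left(-1 \right)} \right)} + 22\right)^{2} = \left(\left(-3 - 3 + 6\right) + 22\right)^{2} = \left(0 + 22\right)^{2} = 22^{2} = 484$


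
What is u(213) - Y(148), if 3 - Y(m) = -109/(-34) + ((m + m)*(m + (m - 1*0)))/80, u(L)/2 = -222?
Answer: 110739/170 ≈ 651.41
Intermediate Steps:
u(L) = -444 (u(L) = 2*(-222) = -444)
Y(m) = -7/34 - m²/20 (Y(m) = 3 - (-109/(-34) + ((m + m)*(m + (m - 1*0)))/80) = 3 - (-109*(-1/34) + ((2*m)*(m + (m + 0)))*(1/80)) = 3 - (109/34 + ((2*m)*(m + m))*(1/80)) = 3 - (109/34 + ((2*m)*(2*m))*(1/80)) = 3 - (109/34 + (4*m²)*(1/80)) = 3 - (109/34 + m²/20) = 3 + (-109/34 - m²/20) = -7/34 - m²/20)
u(213) - Y(148) = -444 - (-7/34 - 1/20*148²) = -444 - (-7/34 - 1/20*21904) = -444 - (-7/34 - 5476/5) = -444 - 1*(-186219/170) = -444 + 186219/170 = 110739/170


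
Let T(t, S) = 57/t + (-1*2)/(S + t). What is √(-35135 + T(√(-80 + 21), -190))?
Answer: √295*√((-78773319 + 412427*I*√59)/(190 - I*√59))/59 ≈ 0.019794 - 187.44*I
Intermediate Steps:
T(t, S) = -2/(S + t) + 57/t (T(t, S) = 57/t - 2/(S + t) = -2/(S + t) + 57/t)
√(-35135 + T(√(-80 + 21), -190)) = √(-35135 + (55*√(-80 + 21) + 57*(-190))/((√(-80 + 21))*(-190 + √(-80 + 21)))) = √(-35135 + (55*√(-59) - 10830)/((√(-59))*(-190 + √(-59)))) = √(-35135 + (55*(I*√59) - 10830)/(((I*√59))*(-190 + I*√59))) = √(-35135 + (-I*√59/59)*(55*I*√59 - 10830)/(-190 + I*√59)) = √(-35135 + (-I*√59/59)*(-10830 + 55*I*√59)/(-190 + I*√59)) = √(-35135 - I*√59*(-10830 + 55*I*√59)/(59*(-190 + I*√59)))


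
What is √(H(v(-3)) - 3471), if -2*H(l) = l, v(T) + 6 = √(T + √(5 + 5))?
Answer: √(-13872 - 2*√(-3 + √10))/2 ≈ 58.891*I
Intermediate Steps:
v(T) = -6 + √(T + √10) (v(T) = -6 + √(T + √(5 + 5)) = -6 + √(T + √10))
H(l) = -l/2
√(H(v(-3)) - 3471) = √(-(-6 + √(-3 + √10))/2 - 3471) = √((3 - √(-3 + √10)/2) - 3471) = √(-3468 - √(-3 + √10)/2)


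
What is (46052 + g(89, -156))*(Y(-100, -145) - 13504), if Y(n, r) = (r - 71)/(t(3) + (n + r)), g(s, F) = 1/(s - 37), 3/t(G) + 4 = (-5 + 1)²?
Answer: -7914231818040/12727 ≈ -6.2185e+8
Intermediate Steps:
t(G) = ¼ (t(G) = 3/(-4 + (-5 + 1)²) = 3/(-4 + (-4)²) = 3/(-4 + 16) = 3/12 = 3*(1/12) = ¼)
g(s, F) = 1/(-37 + s)
Y(n, r) = (-71 + r)/(¼ + n + r) (Y(n, r) = (r - 71)/(¼ + (n + r)) = (-71 + r)/(¼ + n + r))
(46052 + g(89, -156))*(Y(-100, -145) - 13504) = (46052 + 1/(-37 + 89))*(4*(-71 - 145)/(1 + 4*(-100) + 4*(-145)) - 13504) = (46052 + 1/52)*(4*(-216)/(1 - 400 - 580) - 13504) = (46052 + 1/52)*(4*(-216)/(-979) - 13504) = 2394705*(4*(-1/979)*(-216) - 13504)/52 = 2394705*(864/979 - 13504)/52 = (2394705/52)*(-13219552/979) = -7914231818040/12727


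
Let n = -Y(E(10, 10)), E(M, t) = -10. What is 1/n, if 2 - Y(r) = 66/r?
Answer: -5/43 ≈ -0.11628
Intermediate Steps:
Y(r) = 2 - 66/r
n = -43/5 (n = -(2 - 66/(-10)) = -(2 - 66*(-1/10)) = -(2 + 33/5) = -1*43/5 = -43/5 ≈ -8.6000)
1/n = 1/(-43/5) = -5/43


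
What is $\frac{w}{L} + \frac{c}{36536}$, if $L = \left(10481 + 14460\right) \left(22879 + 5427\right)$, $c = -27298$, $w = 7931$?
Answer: $- \frac{688269671389}{921202975252} \approx -0.74714$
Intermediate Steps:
$L = 705979946$ ($L = 24941 \cdot 28306 = 705979946$)
$\frac{w}{L} + \frac{c}{36536} = \frac{7931}{705979946} - \frac{27298}{36536} = 7931 \cdot \frac{1}{705979946} - \frac{13649}{18268} = \frac{1133}{100854278} - \frac{13649}{18268} = - \frac{688269671389}{921202975252}$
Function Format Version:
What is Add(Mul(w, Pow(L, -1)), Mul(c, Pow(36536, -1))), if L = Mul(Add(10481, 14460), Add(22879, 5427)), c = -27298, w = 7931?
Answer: Rational(-688269671389, 921202975252) ≈ -0.74714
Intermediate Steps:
L = 705979946 (L = Mul(24941, 28306) = 705979946)
Add(Mul(w, Pow(L, -1)), Mul(c, Pow(36536, -1))) = Add(Mul(7931, Pow(705979946, -1)), Mul(-27298, Pow(36536, -1))) = Add(Mul(7931, Rational(1, 705979946)), Mul(-27298, Rational(1, 36536))) = Add(Rational(1133, 100854278), Rational(-13649, 18268)) = Rational(-688269671389, 921202975252)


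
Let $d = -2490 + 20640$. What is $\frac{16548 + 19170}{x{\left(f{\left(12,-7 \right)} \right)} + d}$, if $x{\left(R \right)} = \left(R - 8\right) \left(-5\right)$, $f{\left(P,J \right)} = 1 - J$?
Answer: $\frac{5953}{3025} \approx 1.9679$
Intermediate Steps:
$d = 18150$
$x{\left(R \right)} = 40 - 5 R$ ($x{\left(R \right)} = \left(R - 8\right) \left(-5\right) = \left(-8 + R\right) \left(-5\right) = 40 - 5 R$)
$\frac{16548 + 19170}{x{\left(f{\left(12,-7 \right)} \right)} + d} = \frac{16548 + 19170}{\left(40 - 5 \left(1 - -7\right)\right) + 18150} = \frac{35718}{\left(40 - 5 \left(1 + 7\right)\right) + 18150} = \frac{35718}{\left(40 - 40\right) + 18150} = \frac{35718}{0 + 18150} = \frac{35718}{18150} = 35718 \cdot \frac{1}{18150} = \frac{5953}{3025}$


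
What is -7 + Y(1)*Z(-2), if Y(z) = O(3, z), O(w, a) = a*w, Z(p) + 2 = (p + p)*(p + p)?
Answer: 35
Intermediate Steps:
Z(p) = -2 + 4*p**2 (Z(p) = -2 + (p + p)*(p + p) = -2 + (2*p)*(2*p) = -2 + 4*p**2)
Y(z) = 3*z (Y(z) = z*3 = 3*z)
-7 + Y(1)*Z(-2) = -7 + (3*1)*(-2 + 4*(-2)**2) = -7 + 3*(-2 + 4*4) = -7 + 3*(-2 + 16) = -7 + 3*14 = -7 + 42 = 35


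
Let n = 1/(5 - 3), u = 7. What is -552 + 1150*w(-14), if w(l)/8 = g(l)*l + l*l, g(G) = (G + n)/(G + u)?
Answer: 1554248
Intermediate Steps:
n = 1/2 ≈ 0.50000
g(G) = (1/2 + G)/(7 + G) (g(G) = (G + 1/2)/(G + 7) = (1/2 + G)/(7 + G))
w(l) = 8*l**2 + 8*l*(1/2 + l)/(7 + l) (w(l) = 8*(((1/2 + l)/(7 + l))*l + l*l) = 8*(l*(1/2 + l)/(7 + l) + l**2) = 8*(l**2 + l*(1/2 + l)/(7 + l)) = 8*l**2 + 8*l*(1/2 + l)/(7 + l))
-552 + 1150*w(-14) = -552 + 1150*(4*(-14)*(1 + 2*(-14)**2 + 16*(-14))/(7 - 14)) = -552 + 1150*(4*(-14)*(1 + 2*196 - 224)/(-7)) = -552 + 1150*(4*(-14)*(-1/7)*(1 + 392 - 224)) = -552 + 1150*(4*(-14)*(-1/7)*169) = -552 + 1150*1352 = -552 + 1554800 = 1554248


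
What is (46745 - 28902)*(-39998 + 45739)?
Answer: 102436663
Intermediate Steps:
(46745 - 28902)*(-39998 + 45739) = 17843*5741 = 102436663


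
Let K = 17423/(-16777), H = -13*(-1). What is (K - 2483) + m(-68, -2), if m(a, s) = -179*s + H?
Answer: -1865813/883 ≈ -2113.0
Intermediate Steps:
H = 13
K = -917/883 (K = 17423*(-1/16777) = -917/883 ≈ -1.0385)
m(a, s) = 13 - 179*s (m(a, s) = -179*s + 13 = 13 - 179*s)
(K - 2483) + m(-68, -2) = (-917/883 - 2483) + (13 - 179*(-2)) = -2193406/883 + (13 + 358) = -2193406/883 + 371 = -1865813/883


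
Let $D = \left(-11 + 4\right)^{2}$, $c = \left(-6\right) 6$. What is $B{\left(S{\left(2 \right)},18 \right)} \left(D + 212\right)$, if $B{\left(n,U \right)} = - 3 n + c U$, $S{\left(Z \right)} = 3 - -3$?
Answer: $-173826$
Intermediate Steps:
$S{\left(Z \right)} = 6$ ($S{\left(Z \right)} = 3 + 3 = 6$)
$c = -36$
$B{\left(n,U \right)} = - 36 U - 3 n$ ($B{\left(n,U \right)} = - 3 n - 36 U = - 36 U - 3 n$)
$D = 49$ ($D = \left(-7\right)^{2} = 49$)
$B{\left(S{\left(2 \right)},18 \right)} \left(D + 212\right) = \left(\left(-36\right) 18 - 18\right) \left(49 + 212\right) = \left(-648 - 18\right) 261 = \left(-666\right) 261 = -173826$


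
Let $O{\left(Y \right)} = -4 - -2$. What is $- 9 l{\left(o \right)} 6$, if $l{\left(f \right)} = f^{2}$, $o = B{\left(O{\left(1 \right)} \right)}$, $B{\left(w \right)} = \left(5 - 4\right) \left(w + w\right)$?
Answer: $-864$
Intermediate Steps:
$O{\left(Y \right)} = -2$ ($O{\left(Y \right)} = -4 + 2 = -2$)
$B{\left(w \right)} = 2 w$ ($B{\left(w \right)} = 1 \cdot 2 w = 2 w$)
$o = -4$ ($o = 2 \left(-2\right) = -4$)
$- 9 l{\left(o \right)} 6 = - 9 \left(-4\right)^{2} \cdot 6 = \left(-9\right) 16 \cdot 6 = \left(-144\right) 6 = -864$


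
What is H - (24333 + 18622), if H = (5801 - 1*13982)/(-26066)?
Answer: -1119656849/26066 ≈ -42955.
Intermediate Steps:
H = 8181/26066 (H = (5801 - 13982)*(-1/26066) = -8181*(-1/26066) = 8181/26066 ≈ 0.31386)
H - (24333 + 18622) = 8181/26066 - (24333 + 18622) = 8181/26066 - 1*42955 = 8181/26066 - 42955 = -1119656849/26066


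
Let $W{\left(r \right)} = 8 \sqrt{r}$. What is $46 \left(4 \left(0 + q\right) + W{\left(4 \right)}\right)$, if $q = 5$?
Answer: $1656$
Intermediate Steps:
$46 \left(4 \left(0 + q\right) + W{\left(4 \right)}\right) = 46 \left(4 \left(0 + 5\right) + 8 \sqrt{4}\right) = 46 \left(4 \cdot 5 + 8 \cdot 2\right) = 46 \left(20 + 16\right) = 46 \cdot 36 = 1656$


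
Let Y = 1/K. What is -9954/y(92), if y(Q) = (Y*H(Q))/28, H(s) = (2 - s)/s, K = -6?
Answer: -8547168/5 ≈ -1.7094e+6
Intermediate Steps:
H(s) = (2 - s)/s
Y = -⅙ (Y = 1/(-6) = -⅙ ≈ -0.16667)
y(Q) = -(2 - Q)/(168*Q) (y(Q) = -(2 - Q)/(6*Q)/28 = -(2 - Q)/(6*Q)*(1/28) = -(2 - Q)/(168*Q))
-9954/y(92) = -9954*15456/(-2 + 92) = -9954/((1/168)*(1/92)*90) = -9954/15/2576 = -9954*2576/15 = -8547168/5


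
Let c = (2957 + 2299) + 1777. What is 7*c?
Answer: 49231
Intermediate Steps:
c = 7033 (c = 5256 + 1777 = 7033)
7*c = 7*7033 = 49231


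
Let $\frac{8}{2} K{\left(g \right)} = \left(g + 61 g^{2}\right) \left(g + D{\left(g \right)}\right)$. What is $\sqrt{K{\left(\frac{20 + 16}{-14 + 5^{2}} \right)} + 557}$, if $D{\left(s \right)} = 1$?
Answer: $\frac{4 \sqrt{1151513}}{121} \approx 35.474$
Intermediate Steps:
$K{\left(g \right)} = \frac{\left(1 + g\right) \left(g + 61 g^{2}\right)}{4}$ ($K{\left(g \right)} = \frac{\left(g + 61 g^{2}\right) \left(g + 1\right)}{4} = \frac{\left(g + 61 g^{2}\right) \left(1 + g\right)}{4} = \frac{\left(1 + g\right) \left(g + 61 g^{2}\right)}{4}$)
$\sqrt{K{\left(\frac{20 + 16}{-14 + 5^{2}} \right)} + 557} = \sqrt{\frac{\frac{20 + 16}{-14 + 5^{2}} \left(1 + 61 \left(\frac{20 + 16}{-14 + 5^{2}}\right)^{2} + 62 \frac{20 + 16}{-14 + 5^{2}}\right)}{4} + 557} = \sqrt{\frac{\frac{36}{-14 + 25} \left(1 + 61 \left(\frac{36}{-14 + 25}\right)^{2} + 62 \frac{36}{-14 + 25}\right)}{4} + 557} = \sqrt{\frac{\frac{36}{11} \left(1 + 61 \left(\frac{36}{11}\right)^{2} + 62 \cdot \frac{36}{11}\right)}{4} + 557} = \sqrt{\frac{36 \cdot \frac{1}{11} \left(1 + 61 \left(36 \cdot \frac{1}{11}\right)^{2} + 62 \cdot 36 \cdot \frac{1}{11}\right)}{4} + 557} = \sqrt{\frac{1}{4} \cdot \frac{36}{11} \left(1 + 61 \left(\frac{36}{11}\right)^{2} + 62 \cdot \frac{36}{11}\right) + 557} = \sqrt{\frac{1}{4} \cdot \frac{36}{11} \left(1 + 61 \cdot \frac{1296}{121} + \frac{2232}{11}\right) + 557} = \sqrt{\frac{1}{4} \cdot \frac{36}{11} \left(1 + \frac{79056}{121} + \frac{2232}{11}\right) + 557} = \sqrt{\frac{1}{4} \cdot \frac{36}{11} \cdot \frac{103729}{121} + 557} = \sqrt{\frac{933561}{1331} + 557} = \sqrt{\frac{1674928}{1331}} = \frac{4 \sqrt{1151513}}{121}$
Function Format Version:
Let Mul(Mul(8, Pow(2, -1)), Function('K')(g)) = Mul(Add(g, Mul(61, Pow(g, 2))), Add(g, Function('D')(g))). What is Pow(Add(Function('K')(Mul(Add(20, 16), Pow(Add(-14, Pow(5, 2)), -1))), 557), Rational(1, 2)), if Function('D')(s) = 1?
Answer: Mul(Rational(4, 121), Pow(1151513, Rational(1, 2))) ≈ 35.474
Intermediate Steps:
Function('K')(g) = Mul(Rational(1, 4), Add(1, g), Add(g, Mul(61, Pow(g, 2)))) (Function('K')(g) = Mul(Rational(1, 4), Mul(Add(g, Mul(61, Pow(g, 2))), Add(g, 1))) = Mul(Rational(1, 4), Mul(Add(g, Mul(61, Pow(g, 2))), Add(1, g))) = Mul(Rational(1, 4), Mul(Add(1, g), Add(g, Mul(61, Pow(g, 2))))) = Mul(Rational(1, 4), Add(1, g), Add(g, Mul(61, Pow(g, 2)))))
Pow(Add(Function('K')(Mul(Add(20, 16), Pow(Add(-14, Pow(5, 2)), -1))), 557), Rational(1, 2)) = Pow(Add(Mul(Rational(1, 4), Mul(Add(20, 16), Pow(Add(-14, Pow(5, 2)), -1)), Add(1, Mul(61, Pow(Mul(Add(20, 16), Pow(Add(-14, Pow(5, 2)), -1)), 2)), Mul(62, Mul(Add(20, 16), Pow(Add(-14, Pow(5, 2)), -1))))), 557), Rational(1, 2)) = Pow(Add(Mul(Rational(1, 4), Mul(36, Pow(Add(-14, 25), -1)), Add(1, Mul(61, Pow(Mul(36, Pow(Add(-14, 25), -1)), 2)), Mul(62, Mul(36, Pow(Add(-14, 25), -1))))), 557), Rational(1, 2)) = Pow(Add(Mul(Rational(1, 4), Mul(36, Pow(11, -1)), Add(1, Mul(61, Pow(Mul(36, Pow(11, -1)), 2)), Mul(62, Mul(36, Pow(11, -1))))), 557), Rational(1, 2)) = Pow(Add(Mul(Rational(1, 4), Mul(36, Rational(1, 11)), Add(1, Mul(61, Pow(Mul(36, Rational(1, 11)), 2)), Mul(62, Mul(36, Rational(1, 11))))), 557), Rational(1, 2)) = Pow(Add(Mul(Rational(1, 4), Rational(36, 11), Add(1, Mul(61, Pow(Rational(36, 11), 2)), Mul(62, Rational(36, 11)))), 557), Rational(1, 2)) = Pow(Add(Mul(Rational(1, 4), Rational(36, 11), Add(1, Mul(61, Rational(1296, 121)), Rational(2232, 11))), 557), Rational(1, 2)) = Pow(Add(Mul(Rational(1, 4), Rational(36, 11), Add(1, Rational(79056, 121), Rational(2232, 11))), 557), Rational(1, 2)) = Pow(Add(Mul(Rational(1, 4), Rational(36, 11), Rational(103729, 121)), 557), Rational(1, 2)) = Pow(Add(Rational(933561, 1331), 557), Rational(1, 2)) = Pow(Rational(1674928, 1331), Rational(1, 2)) = Mul(Rational(4, 121), Pow(1151513, Rational(1, 2)))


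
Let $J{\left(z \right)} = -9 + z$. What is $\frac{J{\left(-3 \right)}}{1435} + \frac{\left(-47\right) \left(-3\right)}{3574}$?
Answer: $\frac{159447}{5128690} \approx 0.031089$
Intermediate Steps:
$\frac{J{\left(-3 \right)}}{1435} + \frac{\left(-47\right) \left(-3\right)}{3574} = \frac{-9 - 3}{1435} + \frac{\left(-47\right) \left(-3\right)}{3574} = \left(-12\right) \frac{1}{1435} + 141 \cdot \frac{1}{3574} = - \frac{12}{1435} + \frac{141}{3574} = \frac{159447}{5128690}$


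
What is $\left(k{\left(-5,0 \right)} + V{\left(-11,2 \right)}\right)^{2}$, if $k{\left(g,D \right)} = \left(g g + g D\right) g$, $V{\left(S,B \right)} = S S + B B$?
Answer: $0$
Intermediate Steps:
$V{\left(S,B \right)} = B^{2} + S^{2}$ ($V{\left(S,B \right)} = S^{2} + B^{2} = B^{2} + S^{2}$)
$k{\left(g,D \right)} = g \left(g^{2} + D g\right)$ ($k{\left(g,D \right)} = \left(g^{2} + D g\right) g = g \left(g^{2} + D g\right)$)
$\left(k{\left(-5,0 \right)} + V{\left(-11,2 \right)}\right)^{2} = \left(\left(-5\right)^{2} \left(0 - 5\right) + \left(2^{2} + \left(-11\right)^{2}\right)\right)^{2} = \left(25 \left(-5\right) + \left(4 + 121\right)\right)^{2} = \left(-125 + 125\right)^{2} = 0^{2} = 0$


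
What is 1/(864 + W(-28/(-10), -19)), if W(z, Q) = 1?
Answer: 1/865 ≈ 0.0011561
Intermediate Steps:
1/(864 + W(-28/(-10), -19)) = 1/(864 + 1) = 1/865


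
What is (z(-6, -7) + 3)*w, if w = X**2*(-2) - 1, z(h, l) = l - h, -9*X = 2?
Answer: -178/81 ≈ -2.1975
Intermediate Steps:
X = -2/9 (X = -1/9*2 = -2/9 ≈ -0.22222)
w = -89/81 (w = (-2/9)**2*(-2) - 1 = (4/81)*(-2) - 1 = -8/81 - 1 = -89/81 ≈ -1.0988)
(z(-6, -7) + 3)*w = ((-7 - 1*(-6)) + 3)*(-89/81) = ((-7 + 6) + 3)*(-89/81) = (-1 + 3)*(-89/81) = 2*(-89/81) = -178/81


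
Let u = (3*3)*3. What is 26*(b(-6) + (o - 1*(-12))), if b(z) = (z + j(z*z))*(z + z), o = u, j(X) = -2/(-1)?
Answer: 2262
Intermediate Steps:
j(X) = 2 (j(X) = -2*(-1) = 2)
u = 27 (u = 9*3 = 27)
o = 27
b(z) = 2*z*(2 + z) (b(z) = (z + 2)*(z + z) = (2 + z)*(2*z) = 2*z*(2 + z))
26*(b(-6) + (o - 1*(-12))) = 26*(2*(-6)*(2 - 6) + (27 - 1*(-12))) = 26*(2*(-6)*(-4) + (27 + 12)) = 26*(48 + 39) = 26*87 = 2262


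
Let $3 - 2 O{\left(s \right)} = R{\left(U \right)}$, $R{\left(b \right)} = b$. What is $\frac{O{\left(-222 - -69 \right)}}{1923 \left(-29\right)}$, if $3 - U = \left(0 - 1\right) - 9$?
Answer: $\frac{5}{55767} \approx 8.9659 \cdot 10^{-5}$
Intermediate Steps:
$U = 13$ ($U = 3 - \left(\left(0 - 1\right) - 9\right) = 3 - \left(-1 - 9\right) = 3 - -10 = 3 + 10 = 13$)
$O{\left(s \right)} = -5$ ($O{\left(s \right)} = \frac{3}{2} - \frac{13}{2} = -5$)
$\frac{O{\left(-222 - -69 \right)}}{1923 \left(-29\right)} = - \frac{5}{1923 \left(-29\right)} = - \frac{5}{-55767} = \left(-5\right) \left(- \frac{1}{55767}\right) = \frac{5}{55767}$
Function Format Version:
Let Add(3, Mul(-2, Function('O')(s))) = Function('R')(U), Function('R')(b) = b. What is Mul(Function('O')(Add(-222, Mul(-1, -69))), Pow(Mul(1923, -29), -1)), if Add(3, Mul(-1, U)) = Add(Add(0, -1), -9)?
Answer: Rational(5, 55767) ≈ 8.9659e-5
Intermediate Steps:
U = 13 (U = Add(3, Mul(-1, Add(Add(0, -1), -9))) = Add(3, Mul(-1, Add(-1, -9))) = Add(3, Mul(-1, -10)) = Add(3, 10) = 13)
Function('O')(s) = -5 (Function('O')(s) = Add(Rational(3, 2), Mul(Rational(-1, 2), 13)) = Add(Rational(3, 2), Rational(-13, 2)) = -5)
Mul(Function('O')(Add(-222, Mul(-1, -69))), Pow(Mul(1923, -29), -1)) = Mul(-5, Pow(Mul(1923, -29), -1)) = Mul(-5, Pow(-55767, -1)) = Mul(-5, Rational(-1, 55767)) = Rational(5, 55767)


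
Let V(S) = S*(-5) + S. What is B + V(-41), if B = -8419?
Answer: -8255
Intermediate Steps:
V(S) = -4*S (V(S) = -5*S + S = -4*S)
B + V(-41) = -8419 - 4*(-41) = -8419 + 164 = -8255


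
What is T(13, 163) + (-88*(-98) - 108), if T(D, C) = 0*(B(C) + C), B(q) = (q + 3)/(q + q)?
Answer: 8516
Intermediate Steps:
B(q) = (3 + q)/(2*q) (B(q) = (3 + q)/((2*q)) = (3 + q)*(1/(2*q)) = (3 + q)/(2*q))
T(D, C) = 0 (T(D, C) = 0*((3 + C)/(2*C) + C) = 0*(C + (3 + C)/(2*C)) = 0)
T(13, 163) + (-88*(-98) - 108) = 0 + (-88*(-98) - 108) = 0 + (8624 - 108) = 0 + 8516 = 8516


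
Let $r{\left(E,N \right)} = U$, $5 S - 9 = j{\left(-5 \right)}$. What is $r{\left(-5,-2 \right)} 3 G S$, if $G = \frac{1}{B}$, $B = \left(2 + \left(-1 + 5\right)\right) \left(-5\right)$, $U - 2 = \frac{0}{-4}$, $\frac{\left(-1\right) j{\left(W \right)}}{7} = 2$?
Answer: $\frac{1}{5} \approx 0.2$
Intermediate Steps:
$j{\left(W \right)} = -14$ ($j{\left(W \right)} = \left(-7\right) 2 = -14$)
$U = 2$ ($U = 2 + \frac{0}{-4} = 2 + 0 \left(- \frac{1}{4}\right) = 2 + 0 = 2$)
$S = -1$ ($S = \frac{9}{5} + \frac{1}{5} \left(-14\right) = \frac{9}{5} - \frac{14}{5} = -1$)
$r{\left(E,N \right)} = 2$
$B = -30$ ($B = \left(2 + 4\right) \left(-5\right) = 6 \left(-5\right) = -30$)
$G = - \frac{1}{30}$ ($G = \frac{1}{-30} = - \frac{1}{30} \approx -0.033333$)
$r{\left(-5,-2 \right)} 3 G S = 2 \cdot 3 \left(- \frac{1}{30}\right) \left(-1\right) = 6 \left(- \frac{1}{30}\right) \left(-1\right) = \left(- \frac{1}{5}\right) \left(-1\right) = \frac{1}{5}$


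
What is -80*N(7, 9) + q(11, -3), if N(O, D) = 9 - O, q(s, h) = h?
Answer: -163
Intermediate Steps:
-80*N(7, 9) + q(11, -3) = -80*(9 - 1*7) - 3 = -80*(9 - 7) - 3 = -80*2 - 3 = -160 - 3 = -163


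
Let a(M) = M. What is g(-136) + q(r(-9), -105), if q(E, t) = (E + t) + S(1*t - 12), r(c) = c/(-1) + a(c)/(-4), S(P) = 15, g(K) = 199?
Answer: 481/4 ≈ 120.25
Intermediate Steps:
r(c) = -5*c/4 (r(c) = c/(-1) + c/(-4) = c*(-1) + c*(-1/4) = -c - c/4 = -5*c/4)
q(E, t) = 15 + E + t (q(E, t) = (E + t) + 15 = 15 + E + t)
g(-136) + q(r(-9), -105) = 199 + (15 - 5/4*(-9) - 105) = 199 + (15 + 45/4 - 105) = 199 - 315/4 = 481/4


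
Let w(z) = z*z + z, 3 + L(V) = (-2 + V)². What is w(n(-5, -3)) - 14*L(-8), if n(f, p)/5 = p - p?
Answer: -1358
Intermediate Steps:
n(f, p) = 0 (n(f, p) = 5*(p - p) = 5*0 = 0)
L(V) = -3 + (-2 + V)²
w(z) = z + z² (w(z) = z² + z = z + z²)
w(n(-5, -3)) - 14*L(-8) = 0*(1 + 0) - 14*(-3 + (-2 - 8)²) = 0*1 - 14*(-3 + (-10)²) = 0 - 14*(-3 + 100) = 0 - 14*97 = 0 - 1358 = -1358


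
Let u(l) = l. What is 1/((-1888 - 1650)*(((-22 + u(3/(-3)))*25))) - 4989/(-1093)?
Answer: 10149373243/2223544550 ≈ 4.5645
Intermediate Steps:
1/((-1888 - 1650)*(((-22 + u(3/(-3)))*25))) - 4989/(-1093) = 1/((-1888 - 1650)*(((-22 + 3/(-3))*25))) - 4989/(-1093) = 1/((-3538)*(((-22 + 3*(-⅓))*25))) - 4989*(-1/1093) = -1/(25*(-22 - 1))/3538 + 4989/1093 = -1/(3538*((-23*25))) + 4989/1093 = -1/3538/(-575) + 4989/1093 = -1/3538*(-1/575) + 4989/1093 = 1/2034350 + 4989/1093 = 10149373243/2223544550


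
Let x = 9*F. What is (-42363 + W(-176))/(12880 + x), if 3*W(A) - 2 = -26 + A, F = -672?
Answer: -127289/20496 ≈ -6.2104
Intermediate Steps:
W(A) = -8 + A/3 (W(A) = ⅔ + (-26 + A)/3 = ⅔ + (-26/3 + A/3) = -8 + A/3)
x = -6048 (x = 9*(-672) = -6048)
(-42363 + W(-176))/(12880 + x) = (-42363 + (-8 + (⅓)*(-176)))/(12880 - 6048) = (-42363 + (-8 - 176/3))/6832 = (-42363 - 200/3)*(1/6832) = -127289/3*1/6832 = -127289/20496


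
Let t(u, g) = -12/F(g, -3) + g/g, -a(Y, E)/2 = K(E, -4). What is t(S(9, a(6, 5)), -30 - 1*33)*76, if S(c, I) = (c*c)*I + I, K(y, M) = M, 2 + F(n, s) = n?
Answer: 5852/65 ≈ 90.031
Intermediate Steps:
F(n, s) = -2 + n
a(Y, E) = 8 (a(Y, E) = -2*(-4) = 8)
S(c, I) = I + I*c² (S(c, I) = c²*I + I = I*c² + I = I + I*c²)
t(u, g) = 1 - 12/(-2 + g) (t(u, g) = -12/(-2 + g) + g/g = -12/(-2 + g) + 1 = 1 - 12/(-2 + g))
t(S(9, a(6, 5)), -30 - 1*33)*76 = ((-14 + (-30 - 1*33))/(-2 + (-30 - 1*33)))*76 = ((-14 + (-30 - 33))/(-2 + (-30 - 33)))*76 = ((-14 - 63)/(-2 - 63))*76 = (-77/(-65))*76 = -1/65*(-77)*76 = (77/65)*76 = 5852/65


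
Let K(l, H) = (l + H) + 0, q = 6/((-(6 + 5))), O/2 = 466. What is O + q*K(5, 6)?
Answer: 926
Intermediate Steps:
O = 932 (O = 2*466 = 932)
q = -6/11 (q = 6/((-1*11)) = 6/(-11) = 6*(-1/11) = -6/11 ≈ -0.54545)
K(l, H) = H + l (K(l, H) = (H + l) + 0 = H + l)
O + q*K(5, 6) = 932 - 6*(6 + 5)/11 = 932 - 6/11*11 = 932 - 6 = 926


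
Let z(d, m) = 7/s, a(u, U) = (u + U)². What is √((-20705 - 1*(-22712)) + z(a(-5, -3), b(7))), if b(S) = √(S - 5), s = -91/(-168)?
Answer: √341367/13 ≈ 44.944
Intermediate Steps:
s = 13/24 (s = -91*(-1/168) = 13/24 ≈ 0.54167)
b(S) = √(-5 + S)
a(u, U) = (U + u)²
z(d, m) = 168/13 (z(d, m) = 7/(13/24) = 7*(24/13) = 168/13)
√((-20705 - 1*(-22712)) + z(a(-5, -3), b(7))) = √((-20705 - 1*(-22712)) + 168/13) = √((-20705 + 22712) + 168/13) = √(2007 + 168/13) = √(26259/13) = √341367/13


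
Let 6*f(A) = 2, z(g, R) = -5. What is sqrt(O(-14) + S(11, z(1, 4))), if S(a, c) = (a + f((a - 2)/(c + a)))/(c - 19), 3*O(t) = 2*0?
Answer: I*sqrt(17)/6 ≈ 0.68718*I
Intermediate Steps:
f(A) = 1/3 (f(A) = (1/6)*2 = 1/3)
O(t) = 0 (O(t) = (2*0)/3 = (1/3)*0 = 0)
S(a, c) = (1/3 + a)/(-19 + c) (S(a, c) = (a + 1/3)/(c - 19) = (1/3 + a)/(-19 + c))
sqrt(O(-14) + S(11, z(1, 4))) = sqrt(0 + (1/3 + 11)/(-19 - 5)) = sqrt(0 + (34/3)/(-24)) = sqrt(0 - 1/24*34/3) = sqrt(0 - 17/36) = sqrt(-17/36) = I*sqrt(17)/6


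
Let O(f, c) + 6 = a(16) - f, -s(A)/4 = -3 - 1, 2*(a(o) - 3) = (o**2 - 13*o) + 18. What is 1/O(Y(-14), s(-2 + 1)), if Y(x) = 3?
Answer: 1/27 ≈ 0.037037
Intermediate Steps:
a(o) = 12 + o**2/2 - 13*o/2 (a(o) = 3 + ((o**2 - 13*o) + 18)/2 = 3 + (18 + o**2 - 13*o)/2 = 3 + (9 + o**2/2 - 13*o/2) = 12 + o**2/2 - 13*o/2)
s(A) = 16 (s(A) = -4*(-3 - 1) = -4*(-4) = 16)
O(f, c) = 30 - f (O(f, c) = -6 + ((12 + (1/2)*16**2 - 13/2*16) - f) = -6 + ((12 + (1/2)*256 - 104) - f) = -6 + ((12 + 128 - 104) - f) = -6 + (36 - f) = 30 - f)
1/O(Y(-14), s(-2 + 1)) = 1/(30 - 1*3) = 1/(30 - 3) = 1/27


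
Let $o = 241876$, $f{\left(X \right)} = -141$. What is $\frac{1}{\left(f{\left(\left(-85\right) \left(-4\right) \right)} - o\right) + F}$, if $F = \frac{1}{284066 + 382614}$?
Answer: $- \frac{666680}{161347893559} \approx -4.1319 \cdot 10^{-6}$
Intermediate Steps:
$F = \frac{1}{666680} \approx 1.5 \cdot 10^{-6}$
$\frac{1}{\left(f{\left(\left(-85\right) \left(-4\right) \right)} - o\right) + F} = \frac{1}{\left(-141 - 241876\right) + \frac{1}{666680}} = \frac{1}{-242017 + \frac{1}{666680}} = \frac{1}{- \frac{161347893559}{666680}} = - \frac{666680}{161347893559}$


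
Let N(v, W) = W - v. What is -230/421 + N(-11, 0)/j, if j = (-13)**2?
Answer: -34239/71149 ≈ -0.48123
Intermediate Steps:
j = 169
-230/421 + N(-11, 0)/j = -230/421 + (0 - 1*(-11))/169 = -230*1/421 + (0 + 11)*(1/169) = -230/421 + 11*(1/169) = -230/421 + 11/169 = -34239/71149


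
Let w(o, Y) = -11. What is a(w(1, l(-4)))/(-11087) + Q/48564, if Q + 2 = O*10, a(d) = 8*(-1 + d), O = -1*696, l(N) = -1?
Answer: -36262775/269214534 ≈ -0.13470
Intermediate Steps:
O = -696
a(d) = -8 + 8*d
Q = -6962 (Q = -2 - 696*10 = -2 - 6960 = -6962)
a(w(1, l(-4)))/(-11087) + Q/48564 = (-8 + 8*(-11))/(-11087) - 6962/48564 = (-8 - 88)*(-1/11087) - 6962*1/48564 = -96*(-1/11087) - 3481/24282 = 96/11087 - 3481/24282 = -36262775/269214534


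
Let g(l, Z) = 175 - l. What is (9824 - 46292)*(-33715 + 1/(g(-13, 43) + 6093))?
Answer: 7722606415752/6281 ≈ 1.2295e+9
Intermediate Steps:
(9824 - 46292)*(-33715 + 1/(g(-13, 43) + 6093)) = (9824 - 46292)*(-33715 + 1/((175 - 1*(-13)) + 6093)) = -36468*(-33715 + 1/((175 + 13) + 6093)) = -36468*(-33715 + 1/(188 + 6093)) = -36468*(-33715 + 1/6281) = -36468*(-211763914/6281) = 7722606415752/6281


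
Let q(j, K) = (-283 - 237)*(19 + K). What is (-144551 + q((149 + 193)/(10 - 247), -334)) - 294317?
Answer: -275068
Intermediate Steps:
q(j, K) = -9880 - 520*K (q(j, K) = -520*(19 + K) = -9880 - 520*K)
(-144551 + q((149 + 193)/(10 - 247), -334)) - 294317 = (-144551 + (-9880 - 520*(-334))) - 294317 = (-144551 + (-9880 + 173680)) - 294317 = (-144551 + 163800) - 294317 = 19249 - 294317 = -275068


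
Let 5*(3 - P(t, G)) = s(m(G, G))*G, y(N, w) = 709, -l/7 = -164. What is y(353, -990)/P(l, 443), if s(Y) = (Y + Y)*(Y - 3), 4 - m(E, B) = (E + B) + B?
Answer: -709/311801117 ≈ -2.2739e-6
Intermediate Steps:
l = 1148 (l = -7*(-164) = 1148)
m(E, B) = 4 - E - 2*B (m(E, B) = 4 - ((E + B) + B) = 4 - ((B + E) + B) = 4 - (E + 2*B) = 4 + (-E - 2*B) = 4 - E - 2*B)
s(Y) = 2*Y*(-3 + Y) (s(Y) = (2*Y)*(-3 + Y) = 2*Y*(-3 + Y))
P(t, G) = 3 - 2*G*(1 - 3*G)*(4 - 3*G)/5 (P(t, G) = 3 - 2*(4 - G - 2*G)*(-3 + (4 - G - 2*G))*G/5 = 3 - 2*(4 - 3*G)*(-3 + (4 - 3*G))*G/5 = 3 - 2*(4 - 3*G)*(1 - 3*G)*G/5 = 3 - 2*(1 - 3*G)*(4 - 3*G)*G/5 = 3 - 2*G*(1 - 3*G)*(4 - 3*G)/5)
y(353, -990)/P(l, 443) = 709/(3 - ⅖*443*(-1 + 3*443)*(-4 + 3*443)) = 709/(3 - ⅖*443*(-1 + 1329)*(-4 + 1329)) = 709/(3 - ⅖*443*1328*1325) = 709/(3 - 311801120) = 709/(-311801117) = 709*(-1/311801117) = -709/311801117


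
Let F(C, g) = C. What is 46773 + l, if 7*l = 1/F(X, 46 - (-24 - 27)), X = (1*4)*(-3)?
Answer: 3928931/84 ≈ 46773.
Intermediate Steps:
X = -12 (X = 4*(-3) = -12)
l = -1/84 (l = (⅐)/(-12) = (⅐)*(-1/12) = -1/84 ≈ -0.011905)
46773 + l = 46773 - 1/84 = 3928931/84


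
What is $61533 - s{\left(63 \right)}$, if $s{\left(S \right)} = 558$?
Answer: $60975$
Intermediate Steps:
$61533 - s{\left(63 \right)} = 61533 - 558 = 60975$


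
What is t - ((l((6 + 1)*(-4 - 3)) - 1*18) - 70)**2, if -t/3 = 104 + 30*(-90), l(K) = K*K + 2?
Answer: -5351437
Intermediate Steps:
l(K) = 2 + K**2 (l(K) = K**2 + 2 = 2 + K**2)
t = 7788 (t = -3*(104 + 30*(-90)) = -3*(104 - 2700) = -3*(-2596) = 7788)
t - ((l((6 + 1)*(-4 - 3)) - 1*18) - 70)**2 = 7788 - (((2 + ((6 + 1)*(-4 - 3))**2) - 1*18) - 70)**2 = 7788 - (((2 + (7*(-7))**2) - 18) - 70)**2 = 7788 - (((2 + (-49)**2) - 18) - 70)**2 = 7788 - (((2 + 2401) - 18) - 70)**2 = 7788 - ((2403 - 18) - 70)**2 = 7788 - (2385 - 70)**2 = 7788 - 1*2315**2 = 7788 - 1*5359225 = 7788 - 5359225 = -5351437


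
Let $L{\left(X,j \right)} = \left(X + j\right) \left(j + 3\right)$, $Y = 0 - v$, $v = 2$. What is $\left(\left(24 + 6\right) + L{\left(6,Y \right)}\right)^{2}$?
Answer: $1156$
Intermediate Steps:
$Y = -2$ ($Y = 0 - 2 = -2$)
$L{\left(X,j \right)} = \left(3 + j\right) \left(X + j\right)$ ($L{\left(X,j \right)} = \left(X + j\right) \left(3 + j\right) = \left(3 + j\right) \left(X + j\right)$)
$\left(\left(24 + 6\right) + L{\left(6,Y \right)}\right)^{2} = \left(\left(24 + 6\right) + \left(\left(-2\right)^{2} + 3 \cdot 6 + 3 \left(-2\right) + 6 \left(-2\right)\right)\right)^{2} = \left(30 + \left(4 + 18 - 6 - 12\right)\right)^{2} = \left(30 + 4\right)^{2} = 34^{2} = 1156$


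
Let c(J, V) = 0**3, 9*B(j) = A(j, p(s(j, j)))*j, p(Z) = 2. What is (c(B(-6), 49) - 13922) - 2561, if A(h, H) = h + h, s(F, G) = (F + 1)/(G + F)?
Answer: -16483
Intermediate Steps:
s(F, G) = (1 + F)/(F + G)
A(h, H) = 2*h
B(j) = 2*j**2/9 (B(j) = ((2*j)*j)/9 = (2*j**2)/9 = 2*j**2/9)
c(J, V) = 0
(c(B(-6), 49) - 13922) - 2561 = (0 - 13922) - 2561 = -13922 - 2561 = -16483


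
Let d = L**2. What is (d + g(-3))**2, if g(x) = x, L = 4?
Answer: 169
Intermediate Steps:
d = 16 (d = 4**2 = 16)
(d + g(-3))**2 = (16 - 3)**2 = 13**2 = 169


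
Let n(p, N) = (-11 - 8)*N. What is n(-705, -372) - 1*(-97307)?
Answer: 104375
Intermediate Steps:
n(p, N) = -19*N
n(-705, -372) - 1*(-97307) = -19*(-372) - 1*(-97307) = 7068 + 97307 = 104375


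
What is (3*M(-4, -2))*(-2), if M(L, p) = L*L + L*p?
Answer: -144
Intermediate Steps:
M(L, p) = L² + L*p
(3*M(-4, -2))*(-2) = (3*(-4*(-4 - 2)))*(-2) = (3*(-4*(-6)))*(-2) = (3*24)*(-2) = 72*(-2) = -144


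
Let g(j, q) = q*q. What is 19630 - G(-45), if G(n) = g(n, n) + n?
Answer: 17650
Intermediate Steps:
g(j, q) = q²
G(n) = n + n² (G(n) = n² + n = n + n²)
19630 - G(-45) = 19630 - (-45)*(1 - 45) = 19630 - (-45)*(-44) = 19630 - 1*1980 = 19630 - 1980 = 17650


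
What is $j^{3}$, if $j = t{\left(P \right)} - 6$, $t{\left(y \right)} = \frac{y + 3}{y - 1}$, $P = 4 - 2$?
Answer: $-1$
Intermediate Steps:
$P = 2$
$t{\left(y \right)} = \frac{3 + y}{-1 + y}$
$j = -1$ ($j = \frac{3 + 2}{-1 + 2} - 6 = 1^{-1} \cdot 5 - 6 = 1 \cdot 5 - 6 = 5 - 6 = -1$)
$j^{3} = \left(-1\right)^{3} = -1$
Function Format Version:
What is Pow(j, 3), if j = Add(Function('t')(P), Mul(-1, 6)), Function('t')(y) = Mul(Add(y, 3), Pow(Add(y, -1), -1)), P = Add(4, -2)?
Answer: -1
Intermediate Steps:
P = 2
Function('t')(y) = Mul(Pow(Add(-1, y), -1), Add(3, y)) (Function('t')(y) = Mul(Add(3, y), Pow(Add(-1, y), -1)) = Mul(Pow(Add(-1, y), -1), Add(3, y)))
j = -1 (j = Add(Mul(Pow(Add(-1, 2), -1), Add(3, 2)), Mul(-1, 6)) = Add(Mul(Pow(1, -1), 5), -6) = Add(Mul(1, 5), -6) = Add(5, -6) = -1)
Pow(j, 3) = Pow(-1, 3) = -1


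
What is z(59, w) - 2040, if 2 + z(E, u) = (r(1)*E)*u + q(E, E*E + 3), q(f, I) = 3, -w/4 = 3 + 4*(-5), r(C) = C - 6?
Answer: -22099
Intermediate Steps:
r(C) = -6 + C
w = 68 (w = -4*(3 + 4*(-5)) = -4*(3 - 20) = -4*(-17) = 68)
z(E, u) = 1 - 5*E*u (z(E, u) = -2 + (((-6 + 1)*E)*u + 3) = -2 + ((-5*E)*u + 3) = -2 + (-5*E*u + 3) = -2 + (3 - 5*E*u) = 1 - 5*E*u)
z(59, w) - 2040 = (1 - 5*59*68) - 2040 = (1 - 20060) - 2040 = -20059 - 2040 = -22099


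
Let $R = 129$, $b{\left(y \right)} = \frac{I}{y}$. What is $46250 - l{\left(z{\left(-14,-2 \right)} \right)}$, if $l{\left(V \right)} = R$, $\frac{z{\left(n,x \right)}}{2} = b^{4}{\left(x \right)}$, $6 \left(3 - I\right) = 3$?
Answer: $46121$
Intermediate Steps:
$I = \frac{5}{2}$ ($I = 3 - \frac{1}{2} = \frac{5}{2} \approx 2.5$)
$b{\left(y \right)} = \frac{5}{2 y}$
$z{\left(n,x \right)} = \frac{625}{8 x^{4}}$ ($z{\left(n,x \right)} = 2 \left(\frac{5}{2 x}\right)^{4} = 2 \frac{625}{16 x^{4}} = \frac{625}{8 x^{4}}$)
$l{\left(V \right)} = 129$
$46250 - l{\left(z{\left(-14,-2 \right)} \right)} = 46250 - 129 = 46121$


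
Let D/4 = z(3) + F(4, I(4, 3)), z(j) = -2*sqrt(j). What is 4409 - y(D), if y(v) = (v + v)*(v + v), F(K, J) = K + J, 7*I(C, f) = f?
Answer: 116905/49 + 7936*sqrt(3)/7 ≈ 4349.5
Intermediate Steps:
I(C, f) = f/7
F(K, J) = J + K
D = 124/7 - 8*sqrt(3) (D = 4*(-2*sqrt(3) + ((1/7)*3 + 4)) = 4*(-2*sqrt(3) + (3/7 + 4)) = 4*(-2*sqrt(3) + 31/7) = 4*(31/7 - 2*sqrt(3)) = 124/7 - 8*sqrt(3) ≈ 3.8579)
y(v) = 4*v**2 (y(v) = (2*v)*(2*v) = 4*v**2)
4409 - y(D) = 4409 - 4*(124/7 - 8*sqrt(3))**2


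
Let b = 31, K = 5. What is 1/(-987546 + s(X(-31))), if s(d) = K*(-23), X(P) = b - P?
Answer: -1/987661 ≈ -1.0125e-6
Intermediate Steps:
X(P) = 31 - P
s(d) = -115 (s(d) = 5*(-23) = -115)
1/(-987546 + s(X(-31))) = 1/(-987546 - 115) = 1/(-987661) = -1/987661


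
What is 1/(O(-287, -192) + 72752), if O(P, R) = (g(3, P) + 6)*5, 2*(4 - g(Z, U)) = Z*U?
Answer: 2/149909 ≈ 1.3341e-5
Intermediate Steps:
g(Z, U) = 4 - U*Z/2 (g(Z, U) = 4 - Z*U/2 = 4 - U*Z/2)
O(P, R) = 50 - 15*P/2 (O(P, R) = ((4 - 1/2*P*3) + 6)*5 = ((4 - 3*P/2) + 6)*5 = (10 - 3*P/2)*5 = 50 - 15*P/2)
1/(O(-287, -192) + 72752) = 1/((50 - 15/2*(-287)) + 72752) = 1/((50 + 4305/2) + 72752) = 1/(4405/2 + 72752) = 1/(149909/2) = 2/149909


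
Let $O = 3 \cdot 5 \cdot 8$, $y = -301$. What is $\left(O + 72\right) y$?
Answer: $-57792$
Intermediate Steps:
$O = 120$ ($O = 15 \cdot 8 = 120$)
$\left(O + 72\right) y = \left(120 + 72\right) \left(-301\right) = 192 \left(-301\right) = -57792$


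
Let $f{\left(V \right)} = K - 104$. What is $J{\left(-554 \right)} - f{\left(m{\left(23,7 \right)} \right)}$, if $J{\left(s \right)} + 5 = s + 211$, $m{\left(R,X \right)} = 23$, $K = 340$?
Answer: $-584$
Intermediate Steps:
$f{\left(V \right)} = 236$ ($f{\left(V \right)} = 340 - 104 = 236$)
$J{\left(s \right)} = 206 + s$ ($J{\left(s \right)} = -5 + \left(s + 211\right) = -5 + \left(211 + s\right) = 206 + s$)
$J{\left(-554 \right)} - f{\left(m{\left(23,7 \right)} \right)} = \left(206 - 554\right) - 236 = -348 - 236 = -584$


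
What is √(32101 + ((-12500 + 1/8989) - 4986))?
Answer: 2*√295230751851/8989 ≈ 120.89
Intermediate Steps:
√(32101 + ((-12500 + 1/8989) - 4986)) = √(32101 + (-112362499/8989 - 4986)) = √(32101 - 157181653/8989) = √(131374236/8989) = 2*√295230751851/8989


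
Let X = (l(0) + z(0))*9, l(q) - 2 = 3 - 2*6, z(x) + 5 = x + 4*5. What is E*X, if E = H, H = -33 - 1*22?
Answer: -3960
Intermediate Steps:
z(x) = 15 + x (z(x) = -5 + (x + 4*5) = -5 + (x + 20) = -5 + (20 + x) = 15 + x)
H = -55 (H = -33 - 22 = -55)
l(q) = -7 (l(q) = 2 + (3 - 2*6) = 2 + (3 - 12) = 2 - 9 = -7)
X = 72 (X = (-7 + (15 + 0))*9 = (-7 + 15)*9 = 8*9 = 72)
E = -55
E*X = -55*72 = -3960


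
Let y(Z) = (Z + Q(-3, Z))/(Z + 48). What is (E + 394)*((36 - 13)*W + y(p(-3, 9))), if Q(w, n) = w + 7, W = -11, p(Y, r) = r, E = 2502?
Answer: -41725568/57 ≈ -7.3203e+5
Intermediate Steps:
Q(w, n) = 7 + w
y(Z) = (4 + Z)/(48 + Z) (y(Z) = (Z + (7 - 3))/(Z + 48) = (Z + 4)/(48 + Z) = (4 + Z)/(48 + Z))
(E + 394)*((36 - 13)*W + y(p(-3, 9))) = (2502 + 394)*((36 - 13)*(-11) + (4 + 9)/(48 + 9)) = 2896*(23*(-11) + 13/57) = 2896*(-253 + (1/57)*13) = 2896*(-253 + 13/57) = 2896*(-14408/57) = -41725568/57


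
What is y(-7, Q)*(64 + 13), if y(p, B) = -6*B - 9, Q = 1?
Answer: -1155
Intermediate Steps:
y(p, B) = -9 - 6*B
y(-7, Q)*(64 + 13) = (-9 - 6*1)*(64 + 13) = (-9 - 6)*77 = -15*77 = -1155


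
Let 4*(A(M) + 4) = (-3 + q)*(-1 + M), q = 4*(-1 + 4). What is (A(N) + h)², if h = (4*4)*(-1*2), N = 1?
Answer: 1296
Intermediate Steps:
q = 12 (q = 4*3 = 12)
A(M) = -25/4 + 9*M/4 (A(M) = -4 + ((-3 + 12)*(-1 + M))/4 = -4 + (9*(-1 + M))/4 = -4 + (-9 + 9*M)/4 = -4 + (-9/4 + 9*M/4) = -25/4 + 9*M/4)
h = -32 (h = 16*(-2) = -32)
(A(N) + h)² = ((-25/4 + (9/4)*1) - 32)² = ((-25/4 + 9/4) - 32)² = (-4 - 32)² = (-36)² = 1296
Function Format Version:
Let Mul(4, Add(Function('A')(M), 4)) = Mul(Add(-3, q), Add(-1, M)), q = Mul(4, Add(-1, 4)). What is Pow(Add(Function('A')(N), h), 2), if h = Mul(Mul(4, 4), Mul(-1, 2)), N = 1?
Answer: 1296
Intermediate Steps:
q = 12 (q = Mul(4, 3) = 12)
Function('A')(M) = Add(Rational(-25, 4), Mul(Rational(9, 4), M)) (Function('A')(M) = Add(-4, Mul(Rational(1, 4), Mul(Add(-3, 12), Add(-1, M)))) = Add(-4, Mul(Rational(1, 4), Mul(9, Add(-1, M)))) = Add(-4, Mul(Rational(1, 4), Add(-9, Mul(9, M)))) = Add(-4, Add(Rational(-9, 4), Mul(Rational(9, 4), M))) = Add(Rational(-25, 4), Mul(Rational(9, 4), M)))
h = -32 (h = Mul(16, -2) = -32)
Pow(Add(Function('A')(N), h), 2) = Pow(Add(Add(Rational(-25, 4), Mul(Rational(9, 4), 1)), -32), 2) = Pow(Add(Add(Rational(-25, 4), Rational(9, 4)), -32), 2) = Pow(Add(-4, -32), 2) = Pow(-36, 2) = 1296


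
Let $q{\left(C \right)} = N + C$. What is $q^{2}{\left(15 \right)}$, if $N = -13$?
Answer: $4$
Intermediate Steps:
$q{\left(C \right)} = -13 + C$
$q^{2}{\left(15 \right)} = \left(-13 + 15\right)^{2} = 2^{2} = 4$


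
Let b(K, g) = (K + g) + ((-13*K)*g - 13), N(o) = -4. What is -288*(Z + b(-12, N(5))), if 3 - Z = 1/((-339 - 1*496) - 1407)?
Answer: 209851056/1121 ≈ 1.8720e+5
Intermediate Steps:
b(K, g) = -13 + K + g - 13*K*g (b(K, g) = (K + g) + (-13*K*g - 13) = (K + g) + (-13 - 13*K*g) = -13 + K + g - 13*K*g)
Z = 6727/2242 (Z = 3 - 1/((-339 - 1*496) - 1407) = 3 - 1/((-339 - 496) - 1407) = 3 - 1/(-835 - 1407) = 3 - 1/(-2242) = 3 - 1*(-1/2242) = 3 + 1/2242 = 6727/2242 ≈ 3.0004)
-288*(Z + b(-12, N(5))) = -288*(6727/2242 + (-13 - 12 - 4 - 13*(-12)*(-4))) = -288*(6727/2242 + (-13 - 12 - 4 - 624)) = -288*(6727/2242 - 653) = -288*(-1457299/2242) = 209851056/1121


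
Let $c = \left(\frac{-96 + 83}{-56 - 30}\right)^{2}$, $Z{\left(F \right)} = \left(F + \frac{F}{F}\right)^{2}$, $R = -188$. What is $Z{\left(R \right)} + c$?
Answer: $\frac{258630893}{7396} \approx 34969.0$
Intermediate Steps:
$Z{\left(F \right)} = \left(1 + F\right)^{2}$ ($Z{\left(F \right)} = \left(F + 1\right)^{2} = \left(1 + F\right)^{2}$)
$c = \frac{169}{7396}$ ($c = \left(- \frac{13}{-86}\right)^{2} = \left(\left(-13\right) \left(- \frac{1}{86}\right)\right)^{2} = \left(\frac{13}{86}\right)^{2} = \frac{169}{7396} \approx 0.02285$)
$Z{\left(R \right)} + c = \left(1 - 188\right)^{2} + \frac{169}{7396} = \left(-187\right)^{2} + \frac{169}{7396} = 34969 + \frac{169}{7396} = \frac{258630893}{7396}$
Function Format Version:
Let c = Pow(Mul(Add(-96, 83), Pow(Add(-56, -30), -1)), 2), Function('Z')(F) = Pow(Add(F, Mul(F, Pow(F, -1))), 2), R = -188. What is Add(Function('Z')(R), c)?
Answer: Rational(258630893, 7396) ≈ 34969.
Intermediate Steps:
Function('Z')(F) = Pow(Add(1, F), 2) (Function('Z')(F) = Pow(Add(F, 1), 2) = Pow(Add(1, F), 2))
c = Rational(169, 7396) (c = Pow(Mul(-13, Pow(-86, -1)), 2) = Pow(Mul(-13, Rational(-1, 86)), 2) = Pow(Rational(13, 86), 2) = Rational(169, 7396) ≈ 0.022850)
Add(Function('Z')(R), c) = Add(Pow(Add(1, -188), 2), Rational(169, 7396)) = Add(Pow(-187, 2), Rational(169, 7396)) = Add(34969, Rational(169, 7396)) = Rational(258630893, 7396)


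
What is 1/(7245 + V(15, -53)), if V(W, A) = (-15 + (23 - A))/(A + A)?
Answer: 106/767909 ≈ 0.00013804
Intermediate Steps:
V(W, A) = (8 - A)/(2*A) (V(W, A) = (8 - A)/((2*A)) = (8 - A)*(1/(2*A)) = (8 - A)/(2*A))
1/(7245 + V(15, -53)) = 1/(7245 + (½)*(8 - 1*(-53))/(-53)) = 1/(7245 + (½)*(-1/53)*(8 + 53)) = 1/(7245 + (½)*(-1/53)*61) = 1/(7245 - 61/106) = 1/(767909/106) = 106/767909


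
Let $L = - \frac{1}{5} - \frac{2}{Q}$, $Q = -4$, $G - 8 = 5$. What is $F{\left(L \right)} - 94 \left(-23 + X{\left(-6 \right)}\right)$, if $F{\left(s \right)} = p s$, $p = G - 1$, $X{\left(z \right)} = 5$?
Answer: $\frac{8478}{5} \approx 1695.6$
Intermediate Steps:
$G = 13$ ($G = 8 + 5 = 13$)
$L = \frac{3}{10}$ ($L = - \frac{1}{5} - \frac{2}{-4} = \left(-1\right) \frac{1}{5} - - \frac{1}{2} = - \frac{1}{5} + \frac{1}{2} = \frac{3}{10} \approx 0.3$)
$p = 12$ ($p = 13 - 1 = 12$)
$F{\left(s \right)} = 12 s$
$F{\left(L \right)} - 94 \left(-23 + X{\left(-6 \right)}\right) = 12 \cdot \frac{3}{10} - 94 \left(-23 + 5\right) = \frac{18}{5} - -1692 = \frac{18}{5} + 1692 = \frac{8478}{5}$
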